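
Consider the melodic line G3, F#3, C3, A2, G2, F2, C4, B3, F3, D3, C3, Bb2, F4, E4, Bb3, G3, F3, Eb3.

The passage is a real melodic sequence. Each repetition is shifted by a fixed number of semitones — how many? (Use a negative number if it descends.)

5

Unit = 6 notes; the statements start on G3, C4, F4, moving up a 4th each time.
G3→C4 is 60 − 55 = 5 semitones.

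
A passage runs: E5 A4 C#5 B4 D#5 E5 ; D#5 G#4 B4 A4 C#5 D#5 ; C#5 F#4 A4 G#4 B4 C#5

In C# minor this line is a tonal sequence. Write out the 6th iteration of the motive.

G#4 C#4 E4 D#4 F#4 G#4

The 6-note cells begin on E5, D#5, C#5 — each down a 2nd from the last.
Carrying on: B4 → A4 → G#4.
So cell 6 is G#4 C#4 E4 D#4 F#4 G#4.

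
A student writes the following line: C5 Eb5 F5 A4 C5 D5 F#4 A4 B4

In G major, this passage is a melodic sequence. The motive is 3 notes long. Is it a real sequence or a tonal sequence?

real

Each cell has the same semitone pattern (3, 2) — intervals are preserved exactly.
And Eb5 lies outside G major, so the sequence is real rather than tonal.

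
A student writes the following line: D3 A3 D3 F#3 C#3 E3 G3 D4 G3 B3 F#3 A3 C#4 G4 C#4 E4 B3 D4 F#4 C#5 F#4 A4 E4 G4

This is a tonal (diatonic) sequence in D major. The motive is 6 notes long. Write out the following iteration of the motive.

With a 6-note motive the entries are D3, G3, C#4, F#4, each up a 4th from the previous.
From B4 the diatonic shape gives B4 F#5 B4 D5 A4 C#5.

B4 F#5 B4 D5 A4 C#5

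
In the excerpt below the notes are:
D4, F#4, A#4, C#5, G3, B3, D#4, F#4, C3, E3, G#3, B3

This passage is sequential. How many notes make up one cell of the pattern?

4

12 notes total. Splitting into 3 groups of 4:
D4 F#4 A#4 C#5 | G3 B3 D#4 F#4 | C3 E3 G#3 B3
That's a consistent down a 5th shift per cell, and no other grouping gives one.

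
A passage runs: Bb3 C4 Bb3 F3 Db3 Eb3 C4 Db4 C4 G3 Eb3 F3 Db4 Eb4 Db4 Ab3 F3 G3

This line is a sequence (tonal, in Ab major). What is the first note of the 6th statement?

Taking 6-note groups, the heads are Bb3, C4, Db4: the pattern moves up a 2nd.
Extending the heads up a 2nd: Eb4 → F4 → G4.

G4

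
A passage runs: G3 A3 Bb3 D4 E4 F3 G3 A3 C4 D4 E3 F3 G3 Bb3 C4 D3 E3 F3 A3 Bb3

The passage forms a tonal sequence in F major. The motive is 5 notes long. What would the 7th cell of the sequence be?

The 5-note cells begin on G3, F3, E3, D3 — each down a 2nd from the last.
Continuing the starts: C3 → Bb2 → A2.
Statement 7 starts on A2 and keeps the same diatonic contour: A2 Bb2 C3 E3 F3.

A2 Bb2 C3 E3 F3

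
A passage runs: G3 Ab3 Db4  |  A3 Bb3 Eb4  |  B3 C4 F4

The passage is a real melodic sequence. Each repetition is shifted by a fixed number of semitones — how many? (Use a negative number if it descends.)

2

Taking 3-note groups, the heads are G3, A3, B3: the pattern moves up a 2nd.
G3 to A3 spans +2 semitones.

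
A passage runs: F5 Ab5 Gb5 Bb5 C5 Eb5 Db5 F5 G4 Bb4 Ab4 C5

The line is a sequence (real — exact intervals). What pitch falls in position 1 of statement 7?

B2

Grouping in 4s, the 1st note of each cell is F5, C5, G4.
Extending down a 4th: D4 → A3 → E3 → B2.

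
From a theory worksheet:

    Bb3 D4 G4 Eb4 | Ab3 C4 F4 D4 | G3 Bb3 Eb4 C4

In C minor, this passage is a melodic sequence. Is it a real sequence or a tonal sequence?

tonal

Every note is diatonic to C minor.
Cell 1 has -4 semitones from note 3 to 4, but cell 2 has -3 — the interval quality changes while the contour stays the same, which is the hallmark of a tonal sequence.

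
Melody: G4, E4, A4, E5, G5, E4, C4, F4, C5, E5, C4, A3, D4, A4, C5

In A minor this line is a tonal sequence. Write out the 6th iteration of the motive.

Taking 5-note groups, the heads are G4, E4, C4: the pattern moves down a 3rd.
Continuing the starts: A3 → F3 → D3.
Statement 6 starts on D3 and keeps the same diatonic contour: D3 B2 E3 B3 D4.

D3 B2 E3 B3 D4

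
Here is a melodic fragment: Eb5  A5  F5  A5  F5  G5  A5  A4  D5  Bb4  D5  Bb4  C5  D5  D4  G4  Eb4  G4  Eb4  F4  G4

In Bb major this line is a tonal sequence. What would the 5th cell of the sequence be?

C3 F3 D3 F3 D3 Eb3 F3

Taking 7-note groups, the heads are Eb5, A4, D4: the pattern moves down a 5th.
Extending down a 5th: G3 → C3.
Statement 5 starts on C3 and keeps the same diatonic contour: C3 F3 D3 F3 D3 Eb3 F3.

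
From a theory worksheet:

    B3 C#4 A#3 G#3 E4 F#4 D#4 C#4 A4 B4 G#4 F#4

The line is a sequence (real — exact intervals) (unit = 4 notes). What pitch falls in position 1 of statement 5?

With 4-note cells, note 1 of each statement runs B3, E4, A4.
Each moves up a 4th. Continuing: D5 → G5.

G5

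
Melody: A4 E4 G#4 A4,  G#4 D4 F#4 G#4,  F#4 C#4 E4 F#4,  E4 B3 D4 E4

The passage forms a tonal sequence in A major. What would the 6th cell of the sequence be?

The 4-note cells begin on A4, G#4, F#4, E4 — each down a 2nd from the last.
Extending down a 2nd: D4 → C#4.
From C#4 the diatonic shape gives C#4 G#3 B3 C#4.

C#4 G#3 B3 C#4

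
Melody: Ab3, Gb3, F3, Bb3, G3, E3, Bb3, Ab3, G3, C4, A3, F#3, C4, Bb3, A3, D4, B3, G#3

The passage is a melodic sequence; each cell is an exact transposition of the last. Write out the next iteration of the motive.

Unit = 6 notes; the statements start on Ab3, Bb3, C4, moving up a 2nd each time.
So cell 4 is D4 C4 B3 E4 C#4 A#3.

D4 C4 B3 E4 C#4 A#3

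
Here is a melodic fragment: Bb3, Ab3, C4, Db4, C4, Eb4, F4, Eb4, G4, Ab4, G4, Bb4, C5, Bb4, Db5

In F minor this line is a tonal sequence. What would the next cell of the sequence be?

Eb5 Db5 F5

The 3-note cells begin on Bb3, Db4, F4, Ab4, C5 — each up a 3rd from the last.
From Eb5 the diatonic shape gives Eb5 Db5 F5.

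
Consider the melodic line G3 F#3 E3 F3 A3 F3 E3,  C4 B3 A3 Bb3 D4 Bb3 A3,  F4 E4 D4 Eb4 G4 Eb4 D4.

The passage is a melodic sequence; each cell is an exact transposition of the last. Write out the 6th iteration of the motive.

Taking 7-note groups, the heads are G3, C4, F4: the pattern moves up a 4th.
Extending up a 4th: Bb4 → Eb5 → Ab5.
Statement 6 starts on Ab5 and keeps the same exact contour: Ab5 G5 F5 Gb5 Bb5 Gb5 F5.

Ab5 G5 F5 Gb5 Bb5 Gb5 F5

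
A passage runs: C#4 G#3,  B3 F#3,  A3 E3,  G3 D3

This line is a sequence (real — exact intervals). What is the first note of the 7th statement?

Db3

Taking 2-note groups, the heads are C#4, B3, A3, G3: the pattern moves down a 2nd.
Continuing: F3 → Eb3 → Db3. Statement 7 starts on Db3.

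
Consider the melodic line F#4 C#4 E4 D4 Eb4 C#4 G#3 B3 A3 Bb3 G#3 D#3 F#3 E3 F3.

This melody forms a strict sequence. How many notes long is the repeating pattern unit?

15 notes total. Splitting into 3 groups of 5:
F#4 C#4 E4 D4 Eb4 | C#4 G#3 B3 A3 Bb3 | G#3 D#3 F#3 E3 F3
Each cell is the previous one down a 4th — so the unit is 5 notes.

5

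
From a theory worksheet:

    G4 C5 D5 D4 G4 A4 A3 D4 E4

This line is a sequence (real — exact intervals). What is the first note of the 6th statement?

F#2

The 3-note cells begin on G4, D4, A3 — each down a 4th from the last.
Extending the heads down a 4th: E3 → B2 → F#2.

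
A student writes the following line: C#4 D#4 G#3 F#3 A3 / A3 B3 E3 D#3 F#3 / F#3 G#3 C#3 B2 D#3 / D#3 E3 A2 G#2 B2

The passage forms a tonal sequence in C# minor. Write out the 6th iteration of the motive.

G#2 A2 D#2 C#2 E2

Taking 5-note groups, the heads are C#4, A3, F#3, D#3: the pattern moves down a 3rd.
Extending down a 3rd: B2 → G#2.
Statement 6 starts on G#2 and keeps the same diatonic contour: G#2 A2 D#2 C#2 E2.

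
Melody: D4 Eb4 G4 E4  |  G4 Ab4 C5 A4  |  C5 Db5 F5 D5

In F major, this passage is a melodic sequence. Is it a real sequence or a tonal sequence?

real

Each cell has the same semitone pattern (1, 4, -3) — intervals are preserved exactly.
And Eb4 lies outside F major, so the sequence is real rather than tonal.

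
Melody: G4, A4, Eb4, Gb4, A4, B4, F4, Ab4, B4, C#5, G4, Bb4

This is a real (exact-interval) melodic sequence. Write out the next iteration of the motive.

C#5 D#5 A4 C5

Unit = 4 notes; the statements start on G4, A4, B4, moving up a 2nd each time.
So cell 4 is C#5 D#5 A4 C5.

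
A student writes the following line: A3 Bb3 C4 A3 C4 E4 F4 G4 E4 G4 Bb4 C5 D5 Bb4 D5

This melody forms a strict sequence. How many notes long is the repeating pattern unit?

5

15 notes total. Splitting into 3 groups of 5:
A3 Bb3 C4 A3 C4 | E4 F4 G4 E4 G4 | Bb4 C5 D5 Bb4 D5
Each cell is the previous one up a 5th — so the unit is 5 notes.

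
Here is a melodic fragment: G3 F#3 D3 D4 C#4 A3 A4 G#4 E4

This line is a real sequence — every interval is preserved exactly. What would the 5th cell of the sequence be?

Unit = 3 notes; the statements start on G3, D4, A4, moving up a 5th each time.
Extending up a 5th: E5 → B5.
So cell 5 is B5 A#5 F#5.

B5 A#5 F#5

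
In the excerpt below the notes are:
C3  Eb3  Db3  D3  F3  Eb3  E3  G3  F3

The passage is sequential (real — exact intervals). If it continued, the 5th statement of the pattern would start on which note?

Taking 3-note groups, the heads are C3, D3, E3: the pattern moves up a 2nd.
Extending the heads up a 2nd: F#3 → G#3.

G#3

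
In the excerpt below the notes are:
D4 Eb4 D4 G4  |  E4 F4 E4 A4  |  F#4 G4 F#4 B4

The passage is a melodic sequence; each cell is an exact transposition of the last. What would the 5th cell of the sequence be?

With a 4-note motive the entries are D4, E4, F#4, each up a 2nd from the previous.
Extending up a 2nd: G#4 → A#4.
Statement 5 starts on A#4 and keeps the same exact contour: A#4 B4 A#4 D#5.

A#4 B4 A#4 D#5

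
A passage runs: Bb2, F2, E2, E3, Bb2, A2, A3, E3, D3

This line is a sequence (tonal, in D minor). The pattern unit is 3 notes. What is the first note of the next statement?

Taking 3-note groups, the heads are Bb2, E3, A3: the pattern moves up a 4th.
One more step up a 4th gives D4.

D4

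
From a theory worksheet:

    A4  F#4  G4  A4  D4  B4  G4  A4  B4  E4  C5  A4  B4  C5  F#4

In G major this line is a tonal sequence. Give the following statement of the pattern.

The 5-note cells begin on A4, B4, C5 — each up a 2nd from the last.
From D5 the diatonic shape gives D5 B4 C5 D5 G4.

D5 B4 C5 D5 G4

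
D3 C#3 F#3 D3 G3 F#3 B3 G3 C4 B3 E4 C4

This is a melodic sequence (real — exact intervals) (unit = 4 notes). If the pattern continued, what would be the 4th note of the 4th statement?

The unit is 4 notes. Position-4 pitches of the 3 shown cells: D3, G3, C4.
From C4, up a 4th gives F4.

F4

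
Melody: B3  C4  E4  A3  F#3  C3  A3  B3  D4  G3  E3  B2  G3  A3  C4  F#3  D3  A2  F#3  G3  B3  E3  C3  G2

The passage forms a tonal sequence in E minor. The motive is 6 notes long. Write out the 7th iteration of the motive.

With a 6-note motive the entries are B3, A3, G3, F#3, each down a 2nd from the previous.
Extending down a 2nd: E3 → D3 → C3.
From C3 the diatonic shape gives C3 D3 F#3 B2 G2 D2.

C3 D3 F#3 B2 G2 D2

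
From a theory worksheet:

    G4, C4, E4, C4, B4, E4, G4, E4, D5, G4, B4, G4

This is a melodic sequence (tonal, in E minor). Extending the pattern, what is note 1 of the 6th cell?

C6

The unit is 4 notes. Position-1 pitches of the 3 shown cells: G4, B4, D5.
Extending up a 3rd: F#5 → A5 → C6.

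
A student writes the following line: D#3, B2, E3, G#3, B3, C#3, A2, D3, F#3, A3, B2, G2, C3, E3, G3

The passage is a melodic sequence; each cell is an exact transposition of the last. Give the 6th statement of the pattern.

The 5-note cells begin on D#3, C#3, B2 — each down a 2nd from the last.
Extending down a 2nd: A2 → G2 → F2.
Statement 6 starts on F2 and keeps the same exact contour: F2 Db2 Gb2 Bb2 Db3.

F2 Db2 Gb2 Bb2 Db3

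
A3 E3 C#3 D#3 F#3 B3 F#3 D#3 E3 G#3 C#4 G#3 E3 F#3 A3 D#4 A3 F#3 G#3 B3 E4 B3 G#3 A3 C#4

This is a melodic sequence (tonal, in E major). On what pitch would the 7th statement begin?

The 5-note cells begin on A3, B3, C#4, D#4, E4 — each up a 2nd from the last.
Extending the heads up a 2nd: F#4 → G#4.

G#4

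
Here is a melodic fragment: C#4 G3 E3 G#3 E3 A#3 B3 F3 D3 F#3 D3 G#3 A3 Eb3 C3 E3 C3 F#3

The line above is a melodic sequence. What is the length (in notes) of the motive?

There are 18 notes; a 6-note unit gives 3 cells:
C#4 G3 E3 G#3 E3 A#3 | B3 F3 D3 F#3 D3 G#3 | A3 Eb3 C3 E3 C3 F#3
That's a consistent down a 2nd shift per cell, and no other grouping gives one.

6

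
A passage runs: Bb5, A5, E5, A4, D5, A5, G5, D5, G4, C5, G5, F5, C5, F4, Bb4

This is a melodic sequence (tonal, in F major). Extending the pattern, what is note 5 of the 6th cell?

With 5-note cells, note 5 of each statement runs D5, C5, Bb4.
Each moves down a 2nd. Continuing: A4 → G4 → F4.

F4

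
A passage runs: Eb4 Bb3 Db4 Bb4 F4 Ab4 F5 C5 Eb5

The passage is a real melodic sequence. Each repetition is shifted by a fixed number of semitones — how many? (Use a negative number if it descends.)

Unit = 3 notes; the statements start on Eb4, Bb4, F5, moving up a 5th each time.
Counting half-steps from Eb4 to Bb4: 7.

7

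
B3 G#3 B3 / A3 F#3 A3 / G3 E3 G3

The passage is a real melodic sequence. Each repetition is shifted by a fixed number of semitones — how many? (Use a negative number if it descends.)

Taking 3-note groups, the heads are B3, A3, G3: the pattern moves down a 2nd.
B3→A3 is 57 − 59 = -2 semitones.

-2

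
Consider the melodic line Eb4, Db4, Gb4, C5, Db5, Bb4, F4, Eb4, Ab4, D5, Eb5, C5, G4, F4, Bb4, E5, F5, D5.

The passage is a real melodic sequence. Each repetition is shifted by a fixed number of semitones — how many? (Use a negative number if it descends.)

2

The 6-note cells begin on Eb4, F4, G4 — each up a 2nd from the last.
Eb4 to F4 spans +2 semitones.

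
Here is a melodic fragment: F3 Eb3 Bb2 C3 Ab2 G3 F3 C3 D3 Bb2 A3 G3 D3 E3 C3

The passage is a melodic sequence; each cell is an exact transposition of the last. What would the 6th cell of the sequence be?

With a 5-note motive the entries are F3, G3, A3, each up a 2nd from the previous.
Continuing the starts: B3 → C#4 → D#4.
So cell 6 is D#4 C#4 G#3 A#3 F#3.

D#4 C#4 G#3 A#3 F#3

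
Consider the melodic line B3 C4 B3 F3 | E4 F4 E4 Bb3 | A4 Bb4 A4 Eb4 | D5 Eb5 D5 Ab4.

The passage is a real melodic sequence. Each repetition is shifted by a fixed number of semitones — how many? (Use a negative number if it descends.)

With a 4-note motive the entries are B3, E4, A4, D5, each up a 4th from the previous.
B3→E4 is 64 − 59 = 5 semitones.

5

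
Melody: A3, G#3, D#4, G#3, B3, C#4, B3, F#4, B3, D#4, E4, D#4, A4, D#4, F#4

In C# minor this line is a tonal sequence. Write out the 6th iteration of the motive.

D#5 C#5 G#5 C#5 E5

Unit = 5 notes; the statements start on A3, C#4, E4, moving up a 3rd each time.
Carrying on: G#4 → B4 → D#5.
Statement 6 starts on D#5 and keeps the same diatonic contour: D#5 C#5 G#5 C#5 E5.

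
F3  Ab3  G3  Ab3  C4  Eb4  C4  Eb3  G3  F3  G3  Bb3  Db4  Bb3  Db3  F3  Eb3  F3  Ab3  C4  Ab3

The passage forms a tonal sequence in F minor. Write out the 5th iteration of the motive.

Taking 7-note groups, the heads are F3, Eb3, Db3: the pattern moves down a 2nd.
Extending down a 2nd: C3 → Bb2.
So cell 5 is Bb2 Db3 C3 Db3 F3 Ab3 F3.

Bb2 Db3 C3 Db3 F3 Ab3 F3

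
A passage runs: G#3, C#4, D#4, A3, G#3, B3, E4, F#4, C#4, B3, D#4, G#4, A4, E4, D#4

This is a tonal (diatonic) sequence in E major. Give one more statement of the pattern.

The 5-note cells begin on G#3, B3, D#4 — each up a 3rd from the last.
So cell 4 is F#4 B4 C#5 G#4 F#4.

F#4 B4 C#5 G#4 F#4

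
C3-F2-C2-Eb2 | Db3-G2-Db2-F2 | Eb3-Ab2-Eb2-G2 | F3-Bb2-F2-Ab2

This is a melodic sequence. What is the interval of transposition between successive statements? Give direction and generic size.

With a 4-note motive the entries are C3, Db3, Eb3, F3, each up a 2nd from the previous.
From C3 to Db3: up a 2nd.

up a 2nd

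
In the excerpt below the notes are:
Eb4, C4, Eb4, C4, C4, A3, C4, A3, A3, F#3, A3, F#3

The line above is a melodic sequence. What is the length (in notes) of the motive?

4

Try groups of 4 (3 cells in 12 notes):
Eb4 C4 Eb4 C4 | C4 A3 C4 A3 | A3 F#3 A3 F#3
Each cell is the previous one down a 3rd — so the unit is 4 notes.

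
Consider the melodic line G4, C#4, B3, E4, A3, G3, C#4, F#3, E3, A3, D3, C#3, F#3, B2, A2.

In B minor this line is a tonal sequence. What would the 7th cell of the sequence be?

B2 E2 D2

Unit = 3 notes; the statements start on G4, E4, C#4, A3, F#3, moving down a 3rd each time.
Carrying on: D3 → B2.
From B2 the diatonic shape gives B2 E2 D2.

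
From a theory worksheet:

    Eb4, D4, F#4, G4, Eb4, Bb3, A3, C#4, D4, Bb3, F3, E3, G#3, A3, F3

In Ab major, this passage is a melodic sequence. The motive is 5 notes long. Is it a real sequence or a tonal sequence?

Each cell has the same semitone pattern (-1, 4, 1, -4) — intervals are preserved exactly.
And D4 lies outside Ab major, so the sequence is real rather than tonal.

real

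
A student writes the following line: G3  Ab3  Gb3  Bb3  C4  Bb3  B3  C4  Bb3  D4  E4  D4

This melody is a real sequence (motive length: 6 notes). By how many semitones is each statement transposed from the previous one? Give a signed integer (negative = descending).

With a 6-note motive the entries are G3, B3, each up a 3rd from the previous.
G3 to B3 spans +4 semitones.

4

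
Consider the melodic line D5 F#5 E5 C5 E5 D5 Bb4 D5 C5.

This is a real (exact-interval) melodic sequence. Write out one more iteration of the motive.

Ab4 C5 Bb4

Taking 3-note groups, the heads are D5, C5, Bb4: the pattern moves down a 2nd.
From Ab4 the exact shape gives Ab4 C5 Bb4.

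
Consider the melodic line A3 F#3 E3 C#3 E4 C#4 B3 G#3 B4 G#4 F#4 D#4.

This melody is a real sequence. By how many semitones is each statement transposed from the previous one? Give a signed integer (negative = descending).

Unit = 4 notes; the statements start on A3, E4, B4, moving up a 5th each time.
A3 to E4 spans +7 semitones.

7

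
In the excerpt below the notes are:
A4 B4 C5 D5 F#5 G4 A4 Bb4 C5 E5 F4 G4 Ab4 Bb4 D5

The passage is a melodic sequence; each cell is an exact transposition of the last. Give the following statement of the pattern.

The 5-note cells begin on A4, G4, F4 — each down a 2nd from the last.
So cell 4 is Eb4 F4 Gb4 Ab4 C5.

Eb4 F4 Gb4 Ab4 C5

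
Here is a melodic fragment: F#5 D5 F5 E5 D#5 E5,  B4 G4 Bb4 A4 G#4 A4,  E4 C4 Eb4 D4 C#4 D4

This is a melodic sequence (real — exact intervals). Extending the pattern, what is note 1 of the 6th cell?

G2

Grouping in 6s, the 1st note of each cell is F#5, B4, E4.
Carrying that down a 5th forward: A3 → D3 → G2.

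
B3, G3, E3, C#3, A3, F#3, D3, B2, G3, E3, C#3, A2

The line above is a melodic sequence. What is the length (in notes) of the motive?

4

12 notes total. Splitting into 3 groups of 4:
B3 G3 E3 C#3 | A3 F#3 D3 B2 | G3 E3 C#3 A2
That's a consistent down a 2nd shift per cell, and no other grouping gives one.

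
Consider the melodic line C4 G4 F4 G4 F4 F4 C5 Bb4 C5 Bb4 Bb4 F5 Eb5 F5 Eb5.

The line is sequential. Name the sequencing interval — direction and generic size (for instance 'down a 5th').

Unit = 5 notes; the statements start on C4, F4, Bb4, moving up a 4th each time.
From C4 to F4: up a 4th.

up a 4th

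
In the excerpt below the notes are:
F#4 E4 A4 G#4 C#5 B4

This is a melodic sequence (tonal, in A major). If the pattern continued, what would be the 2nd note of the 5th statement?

The unit is 2 notes. Position-2 pitches of the 3 shown cells: E4, G#4, B4.
Extending up a 3rd: D5 → F#5.

F#5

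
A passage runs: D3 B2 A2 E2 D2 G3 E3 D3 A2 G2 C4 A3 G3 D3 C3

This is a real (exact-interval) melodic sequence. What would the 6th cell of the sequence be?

Eb5 C5 Bb4 F4 Eb4

The 5-note cells begin on D3, G3, C4 — each up a 4th from the last.
Continuing the starts: F4 → Bb4 → Eb5.
So cell 6 is Eb5 C5 Bb4 F4 Eb4.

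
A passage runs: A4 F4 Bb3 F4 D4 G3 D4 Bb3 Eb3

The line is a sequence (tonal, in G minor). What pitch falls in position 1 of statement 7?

Grouping in 3s, the 1st note of each cell is A4, F4, D4.
Carrying that down a 3rd forward: Bb3 → G3 → Eb3 → C3.

C3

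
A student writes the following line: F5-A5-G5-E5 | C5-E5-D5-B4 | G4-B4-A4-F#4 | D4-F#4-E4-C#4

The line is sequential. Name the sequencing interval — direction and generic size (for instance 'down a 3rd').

down a 4th

With a 4-note motive the entries are F5, C5, G4, D4, each down a 4th from the previous.
F5 to C5 is down a 4th.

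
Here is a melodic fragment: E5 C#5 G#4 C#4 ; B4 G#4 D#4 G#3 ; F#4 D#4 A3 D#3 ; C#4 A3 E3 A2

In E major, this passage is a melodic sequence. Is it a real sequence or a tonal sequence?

Every note is diatonic to E major.
Cell 1 has -5 semitones from note 2 to 3, but cell 3 has -6 — the interval quality changes while the contour stays the same, which is the hallmark of a tonal sequence.

tonal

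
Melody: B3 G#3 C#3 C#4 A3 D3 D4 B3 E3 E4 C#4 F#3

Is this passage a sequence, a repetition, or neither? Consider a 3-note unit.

Each 3-note cell is the previous one transposed up a 2nd.

sequence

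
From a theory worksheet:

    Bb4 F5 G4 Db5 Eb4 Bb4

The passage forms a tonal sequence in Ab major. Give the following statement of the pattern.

Taking 2-note groups, the heads are Bb4, G4, Eb4: the pattern moves down a 3rd.
So cell 4 is C4 G4.

C4 G4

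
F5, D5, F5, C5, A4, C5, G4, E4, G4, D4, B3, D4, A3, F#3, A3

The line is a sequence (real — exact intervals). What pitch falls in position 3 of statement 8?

With 3-note cells, note 3 of each statement runs F5, C5, G4, D4, A3.
Each moves down a 4th. Continuing: E3 → B2 → F#2.

F#2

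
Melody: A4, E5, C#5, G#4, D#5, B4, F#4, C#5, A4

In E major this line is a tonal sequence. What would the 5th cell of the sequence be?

The 3-note cells begin on A4, G#4, F#4 — each down a 2nd from the last.
Extending down a 2nd: E4 → D#4.
So cell 5 is D#4 A4 F#4.

D#4 A4 F#4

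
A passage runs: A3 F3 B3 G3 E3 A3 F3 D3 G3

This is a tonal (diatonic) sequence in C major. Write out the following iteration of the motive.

E3 C3 F3

With a 3-note motive the entries are A3, G3, F3, each down a 2nd from the previous.
From E3 the diatonic shape gives E3 C3 F3.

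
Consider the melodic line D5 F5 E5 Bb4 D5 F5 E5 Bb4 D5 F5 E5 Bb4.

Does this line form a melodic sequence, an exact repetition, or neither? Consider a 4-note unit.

repetition

Each 4-note cell is identical (D5 F5 E5 Bb4), restated at the same pitch.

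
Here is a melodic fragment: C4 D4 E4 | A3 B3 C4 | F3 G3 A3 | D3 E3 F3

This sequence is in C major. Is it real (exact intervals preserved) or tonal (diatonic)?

tonal

Every note is diatonic to C major.
Cell 1 has +2 semitones from note 2 to 3, but cell 2 has +1 — the interval quality changes while the contour stays the same, which is the hallmark of a tonal sequence.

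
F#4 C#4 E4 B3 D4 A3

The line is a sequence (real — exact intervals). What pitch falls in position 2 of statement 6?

With 2-note cells, note 2 of each statement runs C#4, B3, A3.
Carrying that down a 2nd forward: G3 → F3 → Eb3.

Eb3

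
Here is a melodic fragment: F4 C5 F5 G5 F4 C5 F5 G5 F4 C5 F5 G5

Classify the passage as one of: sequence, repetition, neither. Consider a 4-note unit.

Each 4-note cell is identical (F4 C5 F5 G5), restated at the same pitch.

repetition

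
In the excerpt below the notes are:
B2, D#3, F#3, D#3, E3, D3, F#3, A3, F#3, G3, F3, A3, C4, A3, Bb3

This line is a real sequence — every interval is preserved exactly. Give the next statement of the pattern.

Ab3 C4 Eb4 C4 Db4

The 5-note cells begin on B2, D3, F3 — each up a 3rd from the last.
From Ab3 the exact shape gives Ab3 C4 Eb4 C4 Db4.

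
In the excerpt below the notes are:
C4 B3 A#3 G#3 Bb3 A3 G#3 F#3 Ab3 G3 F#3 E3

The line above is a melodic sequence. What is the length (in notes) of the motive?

4

Try groups of 4 (3 cells in 12 notes):
C4 B3 A#3 G#3 | Bb3 A3 G#3 F#3 | Ab3 G3 F#3 E3
That's a consistent down a 2nd shift per cell, and no other grouping gives one.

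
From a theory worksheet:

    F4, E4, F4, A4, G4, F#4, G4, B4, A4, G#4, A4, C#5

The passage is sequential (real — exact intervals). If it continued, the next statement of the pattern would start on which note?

B4

The 4-note cells begin on F4, G4, A4 — each up a 2nd from the last.
The next head, up a 2nd from A4, is B4.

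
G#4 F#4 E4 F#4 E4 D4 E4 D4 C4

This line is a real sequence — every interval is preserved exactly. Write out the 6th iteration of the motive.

With a 3-note motive the entries are G#4, F#4, E4, each down a 2nd from the previous.
Carrying on: D4 → C4 → Bb3.
Statement 6 starts on Bb3 and keeps the same exact contour: Bb3 Ab3 Gb3.

Bb3 Ab3 Gb3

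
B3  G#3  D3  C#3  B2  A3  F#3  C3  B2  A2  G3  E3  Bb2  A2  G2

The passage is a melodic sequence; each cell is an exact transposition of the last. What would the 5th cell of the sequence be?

With a 5-note motive the entries are B3, A3, G3, each down a 2nd from the previous.
Continuing the starts: F3 → Eb3.
Statement 5 starts on Eb3 and keeps the same exact contour: Eb3 C3 Gb2 F2 Eb2.

Eb3 C3 Gb2 F2 Eb2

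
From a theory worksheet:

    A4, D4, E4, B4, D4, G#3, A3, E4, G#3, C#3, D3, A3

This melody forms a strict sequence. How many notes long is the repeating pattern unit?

Try groups of 4 (3 cells in 12 notes):
A4 D4 E4 B4 | D4 G#3 A3 E4 | G#3 C#3 D3 A3
Each cell is the previous one down a 5th — so the unit is 4 notes.

4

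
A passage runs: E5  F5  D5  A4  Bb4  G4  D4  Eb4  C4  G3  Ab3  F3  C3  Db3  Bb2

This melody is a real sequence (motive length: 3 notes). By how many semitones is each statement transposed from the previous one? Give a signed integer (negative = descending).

Taking 3-note groups, the heads are E5, A4, D4, G3, C3: the pattern moves down a 5th.
Counting half-steps from E5 to A4: -7.

-7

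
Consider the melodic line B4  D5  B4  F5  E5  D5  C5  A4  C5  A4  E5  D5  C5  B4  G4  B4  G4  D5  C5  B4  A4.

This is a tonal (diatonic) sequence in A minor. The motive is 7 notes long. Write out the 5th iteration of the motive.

E4 G4 E4 B4 A4 G4 F4

Taking 7-note groups, the heads are B4, A4, G4: the pattern moves down a 2nd.
Continuing the starts: F4 → E4.
So cell 5 is E4 G4 E4 B4 A4 G4 F4.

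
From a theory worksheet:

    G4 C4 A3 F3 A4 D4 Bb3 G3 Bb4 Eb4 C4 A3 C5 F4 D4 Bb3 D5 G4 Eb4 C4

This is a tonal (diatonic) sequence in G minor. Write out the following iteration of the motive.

Taking 4-note groups, the heads are G4, A4, Bb4, C5, D5: the pattern moves up a 2nd.
From Eb5 the diatonic shape gives Eb5 A4 F4 D4.

Eb5 A4 F4 D4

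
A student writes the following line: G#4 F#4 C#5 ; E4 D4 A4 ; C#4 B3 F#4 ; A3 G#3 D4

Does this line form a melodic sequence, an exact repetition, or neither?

Each 3-note cell is the previous one transposed down a 3rd.

sequence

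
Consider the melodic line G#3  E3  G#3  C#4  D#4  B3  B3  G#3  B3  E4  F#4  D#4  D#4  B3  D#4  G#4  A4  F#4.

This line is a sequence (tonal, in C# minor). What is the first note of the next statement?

F#4

Taking 6-note groups, the heads are G#3, B3, D#4: the pattern moves up a 3rd.
The next head, up a 3rd from D#4, is F#4.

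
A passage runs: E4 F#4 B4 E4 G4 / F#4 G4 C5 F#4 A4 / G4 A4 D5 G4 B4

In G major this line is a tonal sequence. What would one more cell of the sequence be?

A4 B4 E5 A4 C5

Taking 5-note groups, the heads are E4, F#4, G4: the pattern moves up a 2nd.
From A4 the diatonic shape gives A4 B4 E5 A4 C5.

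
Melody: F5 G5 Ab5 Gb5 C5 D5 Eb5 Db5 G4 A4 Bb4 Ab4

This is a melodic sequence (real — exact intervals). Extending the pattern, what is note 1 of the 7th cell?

B2

Grouping in 4s, the 1st note of each cell is F5, C5, G4.
Extending down a 4th: D4 → A3 → E3 → B2.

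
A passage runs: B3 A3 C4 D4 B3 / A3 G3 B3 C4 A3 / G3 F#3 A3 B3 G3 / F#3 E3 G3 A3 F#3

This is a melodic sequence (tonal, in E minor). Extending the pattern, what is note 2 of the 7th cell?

B2

With 5-note cells, note 2 of each statement runs A3, G3, F#3, E3.
Each moves down a 2nd. Continuing: D3 → C3 → B2.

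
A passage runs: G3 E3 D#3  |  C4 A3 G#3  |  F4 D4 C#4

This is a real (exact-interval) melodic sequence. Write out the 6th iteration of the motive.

With a 3-note motive the entries are G3, C4, F4, each up a 4th from the previous.
Extending up a 4th: Bb4 → Eb5 → Ab5.
From Ab5 the exact shape gives Ab5 F5 E5.

Ab5 F5 E5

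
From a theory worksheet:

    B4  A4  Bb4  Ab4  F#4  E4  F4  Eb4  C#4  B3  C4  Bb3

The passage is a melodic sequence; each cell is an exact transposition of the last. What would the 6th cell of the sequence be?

With a 4-note motive the entries are B4, F#4, C#4, each down a 4th from the previous.
Carrying on: G#3 → D#3 → A#2.
Statement 6 starts on A#2 and keeps the same exact contour: A#2 G#2 A2 G2.

A#2 G#2 A2 G2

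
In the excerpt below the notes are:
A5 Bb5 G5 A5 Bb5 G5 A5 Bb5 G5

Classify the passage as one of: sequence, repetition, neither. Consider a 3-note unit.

repetition

Each 3-note cell is identical (A5 Bb5 G5), restated at the same pitch.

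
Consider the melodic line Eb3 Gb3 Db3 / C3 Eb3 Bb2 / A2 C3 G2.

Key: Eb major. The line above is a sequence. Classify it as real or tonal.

real

Each cell has the same semitone pattern (3, -5) — intervals are preserved exactly.
And Gb3 lies outside Eb major, so the sequence is real rather than tonal.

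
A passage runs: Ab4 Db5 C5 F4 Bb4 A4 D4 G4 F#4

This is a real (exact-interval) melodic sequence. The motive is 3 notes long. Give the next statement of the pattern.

The 3-note cells begin on Ab4, F4, D4 — each down a 3rd from the last.
So cell 4 is B3 E4 D#4.

B3 E4 D#4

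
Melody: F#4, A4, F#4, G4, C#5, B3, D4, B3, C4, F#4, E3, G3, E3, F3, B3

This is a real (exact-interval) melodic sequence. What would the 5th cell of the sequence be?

With a 5-note motive the entries are F#4, B3, E3, each down a 5th from the previous.
Carrying on: A2 → D2.
So cell 5 is D2 F2 D2 Eb2 A2.

D2 F2 D2 Eb2 A2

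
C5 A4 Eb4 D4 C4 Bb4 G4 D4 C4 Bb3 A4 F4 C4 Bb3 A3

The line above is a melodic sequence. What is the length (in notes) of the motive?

15 notes total. Splitting into 3 groups of 5:
C5 A4 Eb4 D4 C4 | Bb4 G4 D4 C4 Bb3 | A4 F4 C4 Bb3 A3
Each cell is the previous one down a 2nd — so the unit is 5 notes.

5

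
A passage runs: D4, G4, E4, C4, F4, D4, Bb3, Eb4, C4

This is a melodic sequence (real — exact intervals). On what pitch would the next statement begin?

Unit = 3 notes; the statements start on D4, C4, Bb3, moving down a 2nd each time.
One more step down a 2nd gives Ab3.

Ab3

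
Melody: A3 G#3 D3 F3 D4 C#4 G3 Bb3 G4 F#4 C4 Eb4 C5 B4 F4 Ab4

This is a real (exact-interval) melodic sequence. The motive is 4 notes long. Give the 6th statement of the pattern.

Taking 4-note groups, the heads are A3, D4, G4, C5: the pattern moves up a 4th.
Continuing the starts: F5 → Bb5.
From Bb5 the exact shape gives Bb5 A5 Eb5 Gb5.

Bb5 A5 Eb5 Gb5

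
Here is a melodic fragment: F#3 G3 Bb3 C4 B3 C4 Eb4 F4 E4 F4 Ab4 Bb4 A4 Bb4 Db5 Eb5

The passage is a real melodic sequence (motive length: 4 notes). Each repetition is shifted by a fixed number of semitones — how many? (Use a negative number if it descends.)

With a 4-note motive the entries are F#3, B3, E4, A4, each up a 4th from the previous.
F#3→B3 is 59 − 54 = 5 semitones.

5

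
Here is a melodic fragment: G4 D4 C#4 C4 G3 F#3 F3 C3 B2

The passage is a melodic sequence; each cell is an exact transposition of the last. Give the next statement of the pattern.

Bb2 F2 E2

With a 3-note motive the entries are G4, C4, F3, each down a 5th from the previous.
From Bb2 the exact shape gives Bb2 F2 E2.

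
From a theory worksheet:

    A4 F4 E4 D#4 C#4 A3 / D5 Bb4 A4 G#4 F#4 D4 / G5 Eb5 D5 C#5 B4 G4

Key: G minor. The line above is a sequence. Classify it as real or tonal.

real

Each cell has the same semitone pattern (-4, -1, -1, -2, -4) — intervals are preserved exactly.
And E4 lies outside G minor, so the sequence is real rather than tonal.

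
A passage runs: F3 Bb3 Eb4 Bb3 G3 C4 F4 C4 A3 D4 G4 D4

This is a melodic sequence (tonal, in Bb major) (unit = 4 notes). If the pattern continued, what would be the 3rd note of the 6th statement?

C5

Grouping in 4s, the 3rd note of each cell is Eb4, F4, G4.
Each moves up a 2nd. Continuing: A4 → Bb4 → C5.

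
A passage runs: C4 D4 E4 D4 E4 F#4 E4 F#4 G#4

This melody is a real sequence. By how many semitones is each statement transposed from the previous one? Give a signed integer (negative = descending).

Unit = 3 notes; the statements start on C4, D4, E4, moving up a 2nd each time.
C4 to D4 spans +2 semitones.

2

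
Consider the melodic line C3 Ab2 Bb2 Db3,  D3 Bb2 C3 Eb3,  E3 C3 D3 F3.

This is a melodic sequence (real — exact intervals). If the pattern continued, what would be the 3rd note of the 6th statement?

The unit is 4 notes. Position-3 pitches of the 3 shown cells: Bb2, C3, D3.
Extending up a 2nd: E3 → F#3 → G#3.

G#3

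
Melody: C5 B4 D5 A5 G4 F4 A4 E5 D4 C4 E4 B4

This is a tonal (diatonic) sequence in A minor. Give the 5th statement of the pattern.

E3 D3 F3 C4

Unit = 4 notes; the statements start on C5, G4, D4, moving down a 4th each time.
Extending down a 4th: A3 → E3.
So cell 5 is E3 D3 F3 C4.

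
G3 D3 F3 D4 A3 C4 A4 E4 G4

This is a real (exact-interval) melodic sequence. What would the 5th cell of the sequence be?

B5 F#5 A5

With a 3-note motive the entries are G3, D4, A4, each up a 5th from the previous.
Continuing the starts: E5 → B5.
Statement 5 starts on B5 and keeps the same exact contour: B5 F#5 A5.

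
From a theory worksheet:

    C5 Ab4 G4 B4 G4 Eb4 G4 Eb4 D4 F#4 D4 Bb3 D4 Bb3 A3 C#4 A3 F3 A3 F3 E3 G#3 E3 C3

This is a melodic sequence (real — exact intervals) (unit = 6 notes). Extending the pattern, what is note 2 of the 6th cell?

The unit is 6 notes. Position-2 pitches of the 4 shown cells: Ab4, Eb4, Bb3, F3.
Carrying that down a 4th forward: C3 → G2.

G2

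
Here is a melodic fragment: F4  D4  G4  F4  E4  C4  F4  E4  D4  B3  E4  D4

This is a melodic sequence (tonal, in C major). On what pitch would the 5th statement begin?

B3

With a 4-note motive the entries are F4, E4, D4, each down a 2nd from the previous.
Continuing: C4 → B3. Statement 5 starts on B3.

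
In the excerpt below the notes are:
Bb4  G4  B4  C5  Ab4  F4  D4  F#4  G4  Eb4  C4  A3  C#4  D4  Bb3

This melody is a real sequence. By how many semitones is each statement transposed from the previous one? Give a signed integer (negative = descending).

-5

Taking 5-note groups, the heads are Bb4, F4, C4: the pattern moves down a 4th.
Bb4 to F4 spans -5 semitones.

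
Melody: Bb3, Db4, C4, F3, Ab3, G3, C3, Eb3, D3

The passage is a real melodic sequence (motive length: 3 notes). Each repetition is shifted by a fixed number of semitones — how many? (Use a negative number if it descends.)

With a 3-note motive the entries are Bb3, F3, C3, each down a 4th from the previous.
Bb3 to F3 spans -5 semitones.

-5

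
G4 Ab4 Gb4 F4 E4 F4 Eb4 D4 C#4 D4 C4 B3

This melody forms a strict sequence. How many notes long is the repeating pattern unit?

4

There are 12 notes; a 4-note unit gives 3 cells:
G4 Ab4 Gb4 F4 | E4 F4 Eb4 D4 | C#4 D4 C4 B3
Every group is a transposition down a 3rd of the one before; no shorter unit works.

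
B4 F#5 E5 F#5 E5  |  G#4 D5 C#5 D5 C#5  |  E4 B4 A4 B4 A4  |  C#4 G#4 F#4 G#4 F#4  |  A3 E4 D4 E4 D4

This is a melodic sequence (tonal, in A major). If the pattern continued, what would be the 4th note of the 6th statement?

Grouping in 5s, the 4th note of each cell is F#5, D5, B4, G#4, E4.
From E4, down a 3rd gives C#4.

C#4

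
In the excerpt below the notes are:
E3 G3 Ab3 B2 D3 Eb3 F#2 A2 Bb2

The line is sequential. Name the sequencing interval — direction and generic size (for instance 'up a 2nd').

down a 4th

With a 3-note motive the entries are E3, B2, F#2, each down a 4th from the previous.
E3 to B2 is down a 4th.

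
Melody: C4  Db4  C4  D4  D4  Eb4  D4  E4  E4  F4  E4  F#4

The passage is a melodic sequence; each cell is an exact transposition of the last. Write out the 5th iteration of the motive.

G#4 A4 G#4 A#4

Unit = 4 notes; the statements start on C4, D4, E4, moving up a 2nd each time.
Carrying on: F#4 → G#4.
Statement 5 starts on G#4 and keeps the same exact contour: G#4 A4 G#4 A#4.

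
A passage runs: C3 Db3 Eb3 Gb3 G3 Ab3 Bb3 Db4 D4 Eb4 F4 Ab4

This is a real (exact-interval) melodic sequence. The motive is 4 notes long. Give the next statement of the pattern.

Unit = 4 notes; the statements start on C3, G3, D4, moving up a 5th each time.
So cell 4 is A4 Bb4 C5 Eb5.

A4 Bb4 C5 Eb5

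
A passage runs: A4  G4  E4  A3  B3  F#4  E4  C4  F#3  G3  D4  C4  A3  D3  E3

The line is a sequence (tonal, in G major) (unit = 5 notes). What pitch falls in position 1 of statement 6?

Grouping in 5s, the 1st note of each cell is A4, F#4, D4.
Extending down a 3rd: B3 → G3 → E3.

E3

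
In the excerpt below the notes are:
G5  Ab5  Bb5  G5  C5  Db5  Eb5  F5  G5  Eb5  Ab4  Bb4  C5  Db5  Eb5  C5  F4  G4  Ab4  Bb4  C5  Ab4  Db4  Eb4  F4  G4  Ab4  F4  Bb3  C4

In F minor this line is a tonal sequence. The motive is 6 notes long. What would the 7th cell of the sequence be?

With a 6-note motive the entries are G5, Eb5, C5, Ab4, F4, each down a 3rd from the previous.
Extending down a 3rd: Db4 → Bb3.
Statement 7 starts on Bb3 and keeps the same diatonic contour: Bb3 C4 Db4 Bb3 Eb3 F3.

Bb3 C4 Db4 Bb3 Eb3 F3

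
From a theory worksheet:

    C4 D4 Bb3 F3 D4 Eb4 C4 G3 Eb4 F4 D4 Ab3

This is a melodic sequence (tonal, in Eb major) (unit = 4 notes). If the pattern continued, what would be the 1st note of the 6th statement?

The unit is 4 notes. Position-1 pitches of the 3 shown cells: C4, D4, Eb4.
Carrying that up a 2nd forward: F4 → G4 → Ab4.

Ab4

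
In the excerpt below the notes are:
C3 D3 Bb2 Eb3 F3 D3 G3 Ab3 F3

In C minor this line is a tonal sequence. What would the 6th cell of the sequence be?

F4 G4 Eb4

Taking 3-note groups, the heads are C3, Eb3, G3: the pattern moves up a 3rd.
Extending up a 3rd: Bb3 → D4 → F4.
Statement 6 starts on F4 and keeps the same diatonic contour: F4 G4 Eb4.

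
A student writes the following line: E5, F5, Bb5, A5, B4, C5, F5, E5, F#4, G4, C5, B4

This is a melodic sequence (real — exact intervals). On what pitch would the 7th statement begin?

With a 4-note motive the entries are E5, B4, F#4, each down a 4th from the previous.
Extending the heads down a 4th: C#4 → G#3 → D#3 → A#2.

A#2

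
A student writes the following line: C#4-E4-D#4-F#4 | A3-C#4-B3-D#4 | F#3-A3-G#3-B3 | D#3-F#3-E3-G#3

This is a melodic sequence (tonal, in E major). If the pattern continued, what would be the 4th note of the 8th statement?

With 4-note cells, note 4 of each statement runs F#4, D#4, B3, G#3.
Each moves down a 3rd. Continuing: E3 → C#3 → A2 → F#2.

F#2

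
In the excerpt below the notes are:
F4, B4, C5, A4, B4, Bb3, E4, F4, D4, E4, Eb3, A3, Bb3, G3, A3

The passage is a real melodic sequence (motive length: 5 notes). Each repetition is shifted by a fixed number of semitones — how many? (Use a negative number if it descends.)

The 5-note cells begin on F4, Bb3, Eb3 — each down a 5th from the last.
F4→Bb3 is 58 − 65 = -7 semitones.

-7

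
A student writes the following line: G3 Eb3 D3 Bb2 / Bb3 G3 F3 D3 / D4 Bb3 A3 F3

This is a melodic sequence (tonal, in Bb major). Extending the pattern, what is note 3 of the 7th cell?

Bb4

Grouping in 4s, the 3rd note of each cell is D3, F3, A3.
Each moves up a 3rd. Continuing: C4 → Eb4 → G4 → Bb4.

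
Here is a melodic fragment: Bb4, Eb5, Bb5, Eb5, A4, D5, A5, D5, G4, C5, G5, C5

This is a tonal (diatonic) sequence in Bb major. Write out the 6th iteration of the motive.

D4 G4 D5 G4

Taking 4-note groups, the heads are Bb4, A4, G4: the pattern moves down a 2nd.
Carrying on: F4 → Eb4 → D4.
Statement 6 starts on D4 and keeps the same diatonic contour: D4 G4 D5 G4.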